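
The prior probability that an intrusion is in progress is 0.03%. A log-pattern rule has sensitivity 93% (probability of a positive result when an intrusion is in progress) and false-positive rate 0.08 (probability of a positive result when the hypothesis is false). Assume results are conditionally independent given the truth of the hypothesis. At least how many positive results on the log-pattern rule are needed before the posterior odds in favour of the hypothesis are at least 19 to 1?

5

Prior odds: 0.0003 ÷ 0.9997 = 3/9997.
Likelihood ratio of a positive result = 0.93/0.08 = 11.625.
Target odds = 19.
Require 11.625ⁿ ≥ 19 ÷ (3/9997) = 189943/3.
11.625⁴ = 74805201/4096 falls short of 189943/3 but 11.625⁵ ≈212307 reaches it, so n = 5.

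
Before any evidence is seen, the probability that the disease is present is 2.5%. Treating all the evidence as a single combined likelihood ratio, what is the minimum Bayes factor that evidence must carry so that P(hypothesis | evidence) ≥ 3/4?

Prior odds = 0.025/0.975 = 1/39.
Target odds = 0.75/0.25 = 3.
Required Bayes factor = 3 ÷ (1/39) = 117.

117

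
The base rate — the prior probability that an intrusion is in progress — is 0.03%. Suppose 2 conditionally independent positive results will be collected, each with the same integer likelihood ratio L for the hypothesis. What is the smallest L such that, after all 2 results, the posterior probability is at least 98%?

405

Prior odds = 0.0003/0.9997 = 3/9997.
Target odds = 0.98/0.02 = 49.
Need L² ≥ 49 ÷ (3/9997) = 489853/3.
404² = 163216 < 489853/3 ≤ 164025 = 405², so L = 405.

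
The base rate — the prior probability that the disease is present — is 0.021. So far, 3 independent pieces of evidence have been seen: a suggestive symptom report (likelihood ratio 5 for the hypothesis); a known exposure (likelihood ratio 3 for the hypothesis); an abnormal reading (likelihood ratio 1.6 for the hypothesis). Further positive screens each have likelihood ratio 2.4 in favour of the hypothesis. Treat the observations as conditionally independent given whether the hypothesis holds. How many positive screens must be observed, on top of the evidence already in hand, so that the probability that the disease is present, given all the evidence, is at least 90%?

Prior odds = 0.021/0.979 = 21/979.
Combined Bayes factor of the evidence already in hand = 5 × 3 × 1.6 = 24.
Odds after that evidence = (21/979) × 24 = 504/979.
Target odds = 0.9/0.1 = 9.
Need 2.4ⁿ ≥ 9 ÷ (504/979) = 979/56.
2.4³ = 13.824 falls short of 979/56 but 2.4⁴ = 33.1776 reaches it, so n = 4.

4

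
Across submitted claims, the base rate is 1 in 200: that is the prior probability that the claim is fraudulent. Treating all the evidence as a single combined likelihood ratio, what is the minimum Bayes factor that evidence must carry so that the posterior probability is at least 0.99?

Prior odds = 0.005/0.995 = 1/199.
Target odds = 0.99/0.01 = 99.
Required Bayes factor = 99 ÷ (1/199) = 19701.

19701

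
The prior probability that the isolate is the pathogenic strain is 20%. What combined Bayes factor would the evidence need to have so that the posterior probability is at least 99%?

396

Prior odds = 0.2/0.8 = 0.25.
Target odds = 0.99/0.01 = 99.
Required Bayes factor = 99 ÷ 0.25 = 396.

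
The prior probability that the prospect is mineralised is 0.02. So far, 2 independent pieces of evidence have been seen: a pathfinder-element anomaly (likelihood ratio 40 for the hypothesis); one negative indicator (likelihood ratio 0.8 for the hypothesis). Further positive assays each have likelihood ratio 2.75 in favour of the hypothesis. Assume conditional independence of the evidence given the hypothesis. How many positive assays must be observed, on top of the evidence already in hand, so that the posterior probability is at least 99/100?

5

Prior odds = 0.02/0.98 = 1/49.
Combined Bayes factor of the evidence already in hand = 40 × 0.8 = 32.
Odds after that evidence = (1/49) × 32 = 32/49.
Target odds = 0.99/0.01 = 99.
Need 2.75ⁿ ≥ 99 ÷ (32/49) = 151.59375.
2.75⁴ = 57.19140625 falls short of 151.59375 but 2.75⁵ = 161051/1024 reaches it, so n = 5.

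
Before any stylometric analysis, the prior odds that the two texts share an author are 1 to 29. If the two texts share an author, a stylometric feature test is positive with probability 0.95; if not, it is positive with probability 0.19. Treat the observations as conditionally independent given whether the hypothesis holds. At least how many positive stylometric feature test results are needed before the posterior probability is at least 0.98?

5

Prior odds = 1/29.
Likelihood ratio of a positive = 0.95/0.19 = 5.
Target odds: 0.98 ÷ 0.02 = 49.
Require 5ⁿ ≥ 49 ÷ (1/29) = 1421.
5⁴ = 625 falls short of 1421 but 5⁵ = 3125 reaches it, so n = 5.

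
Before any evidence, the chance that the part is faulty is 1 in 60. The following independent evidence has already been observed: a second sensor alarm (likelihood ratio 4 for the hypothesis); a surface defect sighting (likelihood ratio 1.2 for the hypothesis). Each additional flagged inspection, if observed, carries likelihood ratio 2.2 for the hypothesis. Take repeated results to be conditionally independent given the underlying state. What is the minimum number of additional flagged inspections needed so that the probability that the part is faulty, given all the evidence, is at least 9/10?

Prior odds = (1/60)/(59/60) = 1/59.
Combined Bayes factor of the evidence already in hand = 4 × 1.2 = 4.8.
Odds after that evidence = (1/59) × 4.8 = 24/295.
Target odds = 0.9/0.1 = 9.
Need 2.2ⁿ ≥ 9 ÷ (24/295) = 110.625.
2.2⁵ = 51.53632 falls short of 110.625 but 2.2⁶ = 1771561/15625 reaches it, so n = 6.

6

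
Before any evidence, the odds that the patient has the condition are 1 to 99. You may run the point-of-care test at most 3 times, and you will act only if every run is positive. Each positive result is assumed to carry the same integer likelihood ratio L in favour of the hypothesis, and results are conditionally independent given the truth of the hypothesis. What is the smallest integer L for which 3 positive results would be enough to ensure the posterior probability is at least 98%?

Prior odds = 1/99.
Target odds = 0.98/0.02 = 49.
Need L³ ≥ 49 ÷ (1/99) = 4851.
16³ = 4096 < 4851 ≤ 4913 = 17³, so L = 17.

17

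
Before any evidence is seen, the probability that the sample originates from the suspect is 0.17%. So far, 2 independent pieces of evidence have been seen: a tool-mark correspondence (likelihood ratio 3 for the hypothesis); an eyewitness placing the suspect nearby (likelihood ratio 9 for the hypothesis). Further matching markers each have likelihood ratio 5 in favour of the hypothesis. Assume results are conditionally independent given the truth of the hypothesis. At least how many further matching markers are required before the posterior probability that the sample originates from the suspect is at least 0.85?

Prior odds = 0.0017/0.9983 = 17/9983.
Combined Bayes factor of the evidence already in hand = 3 × 9 = 27.
Odds after that evidence = (17/9983) × 27 = 459/9983.
Target odds = 0.85/0.15 = 17/3.
Need 5ⁿ ≥ 17/3 ÷ (459/9983) = 9983/81.
5² = 25 falls short of 9983/81 but 5³ = 125 reaches it, so n = 3.

3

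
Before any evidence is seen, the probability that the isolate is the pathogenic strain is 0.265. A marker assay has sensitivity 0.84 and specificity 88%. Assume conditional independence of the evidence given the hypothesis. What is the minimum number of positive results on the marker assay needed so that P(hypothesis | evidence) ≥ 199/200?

4

Prior odds = 0.265/0.735 = 53/147.
False-positive rate = 1 − 0.88 = 0.12; likelihood ratio of a positive = 0.84/0.12 = 7.
Target odds: 0.995 ÷ 0.005 = 199.
Require 7ⁿ ≥ 199 ÷ (53/147) = 29253/53.
7³ = 343 falls short of 29253/53 but 7⁴ = 2401 reaches it, so n = 4.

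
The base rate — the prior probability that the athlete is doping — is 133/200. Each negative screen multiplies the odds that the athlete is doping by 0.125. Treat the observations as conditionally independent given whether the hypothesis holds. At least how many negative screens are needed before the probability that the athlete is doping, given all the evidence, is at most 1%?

3

Prior odds: 0.665 ÷ 0.335 = 133/67.
Likelihood ratio per negative screen = 0.125.
Target odds: 0.01 ÷ 0.99 = 1/99.
Need (133/67) × 0.125ⁿ ≤ 1/99, i.e. 0.125ⁿ ≤ 67/13167.
0.125² = 0.015625 is still above 67/13167 but 0.125³ = 0.001953125 is at or below it, so n = 3.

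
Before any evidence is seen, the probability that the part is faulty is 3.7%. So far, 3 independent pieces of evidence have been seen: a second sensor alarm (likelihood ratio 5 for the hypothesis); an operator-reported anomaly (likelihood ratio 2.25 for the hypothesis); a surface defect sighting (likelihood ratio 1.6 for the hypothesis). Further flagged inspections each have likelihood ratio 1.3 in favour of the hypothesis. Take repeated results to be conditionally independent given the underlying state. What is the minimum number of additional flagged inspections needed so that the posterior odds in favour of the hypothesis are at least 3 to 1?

Prior odds = 0.037/0.963 = 37/963.
Combined Bayes factor of the evidence already in hand = 5 × 2.25 × 1.6 = 18.
Odds after that evidence = (37/963) × 18 = 74/107.
Target odds = 3.
Need 1.3ⁿ ≥ 3 ÷ (74/107) = 321/74.
1.3⁵ = 371293/100000 falls short of 321/74 but 1.3⁶ = 4826809/1000000 reaches it, so n = 6.

6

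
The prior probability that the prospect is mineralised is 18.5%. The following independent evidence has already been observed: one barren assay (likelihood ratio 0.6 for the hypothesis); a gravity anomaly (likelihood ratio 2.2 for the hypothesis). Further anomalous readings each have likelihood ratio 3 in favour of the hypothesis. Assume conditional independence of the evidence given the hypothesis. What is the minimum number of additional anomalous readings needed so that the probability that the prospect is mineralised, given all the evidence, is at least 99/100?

Prior odds = 0.185/0.815 = 37/163.
Combined Bayes factor of the evidence already in hand = 0.6 × 2.2 = 1.32.
Odds after that evidence = (37/163) × 1.32 = 1221/4075.
Target odds = 0.99/0.01 = 99.
Need 3ⁿ ≥ 99 ÷ (1221/4075) = 12225/37.
3⁵ = 243 falls short of 12225/37 but 3⁶ = 729 reaches it, so n = 6.

6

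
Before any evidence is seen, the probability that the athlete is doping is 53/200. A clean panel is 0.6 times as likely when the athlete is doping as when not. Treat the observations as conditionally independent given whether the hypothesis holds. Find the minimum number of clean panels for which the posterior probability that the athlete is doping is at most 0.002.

Prior odds = 0.265/0.735 = 53/147.
Likelihood ratio per clean panel = 0.6.
Target odds: 0.002 ÷ 0.998 = 1/499.
Require 0.6ⁿ ≤ 1/499 ÷ (53/147) = 147/26447.
0.6¹⁰ = 59049/9765625 is still above 147/26447 but 0.6¹¹ = 177147/48828125 is at or below it, so n = 11.

11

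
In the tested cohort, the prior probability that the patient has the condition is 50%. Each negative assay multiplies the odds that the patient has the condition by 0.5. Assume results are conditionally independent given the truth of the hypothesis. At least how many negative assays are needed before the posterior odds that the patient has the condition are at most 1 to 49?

6

Prior odds: 0.5 ÷ 0.5 = 1.
Likelihood ratio per negative assay = 0.5.
Target odds = 1/49.
Require 0.5ⁿ ≤ 1/49 ÷ 1 = 1/49.
0.5⁵ = 0.03125 is still above 1/49 but 0.5⁶ = 0.015625 is at or below it, so n = 6.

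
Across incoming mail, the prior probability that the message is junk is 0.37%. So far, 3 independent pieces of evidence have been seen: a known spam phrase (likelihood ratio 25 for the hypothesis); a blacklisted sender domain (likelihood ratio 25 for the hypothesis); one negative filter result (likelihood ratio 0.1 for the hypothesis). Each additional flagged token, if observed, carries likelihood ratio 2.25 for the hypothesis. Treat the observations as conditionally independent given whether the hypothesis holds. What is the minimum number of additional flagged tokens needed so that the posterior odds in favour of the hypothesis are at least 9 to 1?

5

Prior odds = 0.0037/0.9963 = 37/9963.
Combined Bayes factor of the evidence already in hand = 25 × 25 × 0.1 = 62.5.
Odds after that evidence = (37/9963) × 62.5 = 4625/19926.
Target odds = 9.
Need 2.25ⁿ ≥ 9 ÷ (4625/19926) = 179334/4625.
2.25⁴ = 25.62890625 falls short of 179334/4625 but 2.25⁵ = 59049/1024 reaches it, so n = 5.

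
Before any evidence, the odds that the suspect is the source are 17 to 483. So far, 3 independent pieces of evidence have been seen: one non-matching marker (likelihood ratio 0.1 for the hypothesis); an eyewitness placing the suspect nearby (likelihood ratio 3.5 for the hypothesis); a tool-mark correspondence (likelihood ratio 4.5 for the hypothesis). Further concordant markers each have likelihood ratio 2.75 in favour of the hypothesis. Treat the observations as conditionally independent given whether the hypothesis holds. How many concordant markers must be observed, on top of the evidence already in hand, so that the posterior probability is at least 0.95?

6

Prior odds = 17/483.
Combined Bayes factor of the evidence already in hand = 0.1 × 3.5 × 4.5 = 1.575.
Odds after that evidence = (17/483) × 1.575 = 51/920.
Target odds = 0.95/0.05 = 19.
Need 2.75ⁿ ≥ 19 ÷ (51/920) = 17480/51.
2.75⁵ = 161051/1024 falls short of 17480/51 but 2.75⁶ = 1771561/4096 reaches it, so n = 6.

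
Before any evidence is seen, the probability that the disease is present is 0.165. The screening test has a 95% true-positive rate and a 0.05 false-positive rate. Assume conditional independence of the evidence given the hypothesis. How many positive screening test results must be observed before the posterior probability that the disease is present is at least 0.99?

3

Prior odds: 0.165 ÷ 0.835 = 33/167.
Likelihood ratio of a positive result = 0.95/0.05 = 19.
Target odds: 0.99 ÷ 0.01 = 99.
Need (33/167) × 19ⁿ ≥ 99, i.e. 19ⁿ ≥ 501.
19² = 361 falls short of 501 but 19³ = 6859 reaches it, so n = 3.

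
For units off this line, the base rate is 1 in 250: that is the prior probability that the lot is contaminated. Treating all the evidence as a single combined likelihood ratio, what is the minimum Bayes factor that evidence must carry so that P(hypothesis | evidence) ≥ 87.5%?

1743

Prior odds = 0.004/0.996 = 1/249.
Target odds = 0.875/0.125 = 7.
Required Bayes factor = 7 ÷ (1/249) = 1743.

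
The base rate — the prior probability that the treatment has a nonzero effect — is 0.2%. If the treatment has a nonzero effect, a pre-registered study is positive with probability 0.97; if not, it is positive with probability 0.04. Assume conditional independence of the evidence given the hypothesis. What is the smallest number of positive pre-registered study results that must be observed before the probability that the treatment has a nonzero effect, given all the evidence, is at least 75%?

Prior odds = 0.002/0.998 = 1/499.
Likelihood ratio of a positive = 0.97/0.04 = 24.25.
Target posterior odds = 0.75/0.25 = 3.
Require 24.25ⁿ ≥ 3 ÷ (1/499) = 1497.
24.25² = 588.0625 falls short of 1497 but 24.25³ = 912673/64 reaches it, so n = 3.

3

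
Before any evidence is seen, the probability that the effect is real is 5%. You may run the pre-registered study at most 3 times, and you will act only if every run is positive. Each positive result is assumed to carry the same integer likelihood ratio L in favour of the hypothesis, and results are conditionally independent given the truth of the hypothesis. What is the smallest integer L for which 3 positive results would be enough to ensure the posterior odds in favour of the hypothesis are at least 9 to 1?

6

Prior odds = 0.05/0.95 = 1/19.
Target odds = 9.
Need L³ ≥ 9 ÷ (1/19) = 171.
5³ = 125 < 171 ≤ 216 = 6³, so L = 6.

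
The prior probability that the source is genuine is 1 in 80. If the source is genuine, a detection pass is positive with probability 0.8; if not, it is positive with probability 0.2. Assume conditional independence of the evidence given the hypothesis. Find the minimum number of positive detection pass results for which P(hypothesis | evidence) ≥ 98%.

6

Prior odds: 0.0125 ÷ 0.9875 = 1/79.
Likelihood ratio of a positive = 0.8/0.2 = 4.
Target posterior odds = 0.98/0.02 = 49.
Need (1/79) × 4ⁿ ≥ 49, i.e. 4ⁿ ≥ 3871.
4⁵ = 1024 falls short of 3871 but 4⁶ = 4096 reaches it, so n = 6.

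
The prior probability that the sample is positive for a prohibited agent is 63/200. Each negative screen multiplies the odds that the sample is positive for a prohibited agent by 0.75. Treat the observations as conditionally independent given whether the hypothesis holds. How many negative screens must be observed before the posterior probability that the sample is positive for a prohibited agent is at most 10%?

Prior odds: 0.315 ÷ 0.685 = 63/137.
Likelihood ratio per negative screen = 0.75.
Target posterior odds = 0.1/0.9 = 1/9.
Require 0.75ⁿ ≤ 1/9 ÷ (63/137) = 137/567.
0.75⁴ = 0.31640625 is still above 137/567 but 0.75⁵ = 243/1024 is at or below it, so n = 5.

5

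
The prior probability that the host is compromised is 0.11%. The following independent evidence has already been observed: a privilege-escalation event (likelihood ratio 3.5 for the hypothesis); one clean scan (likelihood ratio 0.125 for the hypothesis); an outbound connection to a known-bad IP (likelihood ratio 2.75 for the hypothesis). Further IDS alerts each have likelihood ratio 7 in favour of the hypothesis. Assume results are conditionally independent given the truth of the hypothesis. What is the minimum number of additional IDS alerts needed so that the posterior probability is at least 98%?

Prior odds = 0.0011/0.9989 = 11/9989.
Combined Bayes factor of the evidence already in hand = 3.5 × 0.125 × 2.75 = 1.203125.
Odds after that evidence = (11/9989) × 1.203125 = 121/91328.
Target odds = 0.98/0.02 = 49.
Need 7ⁿ ≥ 49 ÷ (121/91328) = 4475072/121.
7⁵ = 16807 falls short of 4475072/121 but 7⁶ = 117649 reaches it, so n = 6.

6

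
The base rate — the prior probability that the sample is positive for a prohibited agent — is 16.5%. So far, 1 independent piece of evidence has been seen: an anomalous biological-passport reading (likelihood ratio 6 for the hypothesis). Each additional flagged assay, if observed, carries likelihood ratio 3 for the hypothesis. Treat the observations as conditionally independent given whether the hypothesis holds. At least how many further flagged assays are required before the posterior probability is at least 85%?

2

Prior odds = 0.165/0.835 = 33/167.
Bayes factor of the evidence already in hand = 6.
Odds after that evidence = (33/167) × 6 = 198/167.
Target odds = 0.85/0.15 = 17/3.
Need 3ⁿ ≥ 17/3 ÷ (198/167) = 2839/594.
3¹ = 3 falls short of 2839/594 but 3² = 9 reaches it, so n = 2.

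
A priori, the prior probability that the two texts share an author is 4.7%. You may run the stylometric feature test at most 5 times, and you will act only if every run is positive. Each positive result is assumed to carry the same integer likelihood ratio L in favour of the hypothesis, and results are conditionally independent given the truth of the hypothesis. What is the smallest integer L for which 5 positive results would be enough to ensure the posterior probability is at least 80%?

Prior odds = 0.047/0.953 = 47/953.
Target odds = 0.8/0.2 = 4.
Need L⁵ ≥ 4 ÷ (47/953) = 3812/47.
2⁵ = 32 < 3812/47 ≤ 243 = 3⁵, so L = 3.

3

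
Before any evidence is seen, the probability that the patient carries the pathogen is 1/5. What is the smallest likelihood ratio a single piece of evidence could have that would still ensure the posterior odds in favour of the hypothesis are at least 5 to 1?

Prior odds = 0.2/0.8 = 0.25.
Target odds = 5.
Required Bayes factor = 5 ÷ 0.25 = 20.

20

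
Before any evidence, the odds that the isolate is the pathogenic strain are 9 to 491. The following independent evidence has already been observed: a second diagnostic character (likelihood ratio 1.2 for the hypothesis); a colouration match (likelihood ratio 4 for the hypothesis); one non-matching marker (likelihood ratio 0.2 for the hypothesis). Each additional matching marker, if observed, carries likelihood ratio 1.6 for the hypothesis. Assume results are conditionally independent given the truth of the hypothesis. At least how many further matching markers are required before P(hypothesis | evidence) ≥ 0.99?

Prior odds = 9/491.
Combined Bayes factor of the evidence already in hand = 1.2 × 4 × 0.2 = 0.96.
Odds after that evidence = (9/491) × 0.96 = 216/12275.
Target odds = 0.99/0.01 = 99.
Need 1.6ⁿ ≥ 99 ÷ (216/12275) = 135025/24.
1.6¹⁸ ≈4722.37 falls short of 135025/24 but 1.6¹⁹ ≈7555.79 reaches it, so n = 19.

19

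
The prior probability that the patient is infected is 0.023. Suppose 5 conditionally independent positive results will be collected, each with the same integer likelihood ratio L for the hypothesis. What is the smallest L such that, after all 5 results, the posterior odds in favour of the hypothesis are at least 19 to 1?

4

Prior odds = 0.023/0.977 = 23/977.
Target odds = 19.
Need L⁵ ≥ 19 ÷ (23/977) = 18563/23.
3⁵ = 243 < 18563/23 ≤ 1024 = 4⁵, so L = 4.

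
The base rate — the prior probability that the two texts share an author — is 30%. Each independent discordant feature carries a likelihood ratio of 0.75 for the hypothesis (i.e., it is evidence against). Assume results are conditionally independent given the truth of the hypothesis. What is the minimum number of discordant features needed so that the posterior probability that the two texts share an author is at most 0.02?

Prior odds = 0.3/0.7 = 3/7.
Likelihood ratio per discordant feature = 0.75.
Target posterior odds = 0.02/0.98 = 1/49.
Need (3/7) × 0.75ⁿ ≤ 1/49, i.e. 0.75ⁿ ≤ 1/21.
0.75¹⁰ = 59049/1048576 is still above 1/21 but 0.75¹¹ = 177147/4194304 is at or below it, so n = 11.

11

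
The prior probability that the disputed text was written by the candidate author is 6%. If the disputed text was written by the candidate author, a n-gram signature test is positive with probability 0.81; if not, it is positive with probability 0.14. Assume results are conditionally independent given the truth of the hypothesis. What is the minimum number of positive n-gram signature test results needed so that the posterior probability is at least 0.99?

Prior odds: 0.06 ÷ 0.94 = 3/47.
Likelihood ratio of a positive = 0.81/0.14 = 81/14.
Target odds: 0.99 ÷ 0.01 = 99.
Require (81/14)ⁿ ≥ 99 ÷ (3/47) = 1551.
(81/14)⁴ = 43046721/38416 falls short of 1551 but (81/14)⁵ ≈6483.13 reaches it, so n = 5.

5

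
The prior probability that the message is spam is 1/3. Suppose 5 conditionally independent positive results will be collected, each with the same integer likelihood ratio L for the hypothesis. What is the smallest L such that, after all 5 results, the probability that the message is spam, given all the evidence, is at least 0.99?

Prior odds = (1/3)/(2/3) = 0.5.
Target odds = 0.99/0.01 = 99.
Need L⁵ ≥ 99 ÷ 0.5 = 198.
2⁵ = 32 < 198 ≤ 243 = 3⁵, so L = 3.

3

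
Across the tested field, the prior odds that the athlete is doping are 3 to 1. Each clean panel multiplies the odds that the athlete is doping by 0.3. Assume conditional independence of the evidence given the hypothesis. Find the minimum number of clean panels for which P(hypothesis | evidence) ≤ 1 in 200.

6

Prior odds = 3.
Likelihood ratio per clean panel = 0.3.
Target posterior odds = 0.005/0.995 = 1/199.
Need 3 × 0.3ⁿ ≤ 1/199, i.e. 0.3ⁿ ≤ 1/597.
0.3⁵ = 243/100000 is still above 1/597 but 0.3⁶ = 729/1000000 is at or below it, so n = 6.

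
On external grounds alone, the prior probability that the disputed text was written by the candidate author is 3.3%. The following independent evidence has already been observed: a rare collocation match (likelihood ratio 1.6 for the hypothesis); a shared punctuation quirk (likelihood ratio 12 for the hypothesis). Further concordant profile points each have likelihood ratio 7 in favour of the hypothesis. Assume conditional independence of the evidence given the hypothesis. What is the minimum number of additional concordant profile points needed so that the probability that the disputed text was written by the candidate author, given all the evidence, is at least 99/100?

Prior odds = 0.033/0.967 = 33/967.
Combined Bayes factor of the evidence already in hand = 1.6 × 12 = 19.2.
Odds after that evidence = (33/967) × 19.2 = 3168/4835.
Target odds = 0.99/0.01 = 99.
Need 7ⁿ ≥ 99 ÷ (3168/4835) = 151.09375.
7² = 49 falls short of 151.09375 but 7³ = 343 reaches it, so n = 3.

3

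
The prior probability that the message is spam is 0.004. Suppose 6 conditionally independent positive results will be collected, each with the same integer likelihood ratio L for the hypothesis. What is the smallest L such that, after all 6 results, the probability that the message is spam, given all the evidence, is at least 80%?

4

Prior odds = 0.004/0.996 = 1/249.
Target odds = 0.8/0.2 = 4.
Need L⁶ ≥ 4 ÷ (1/249) = 996.
3⁶ = 729 < 996 ≤ 4096 = 4⁶, so L = 4.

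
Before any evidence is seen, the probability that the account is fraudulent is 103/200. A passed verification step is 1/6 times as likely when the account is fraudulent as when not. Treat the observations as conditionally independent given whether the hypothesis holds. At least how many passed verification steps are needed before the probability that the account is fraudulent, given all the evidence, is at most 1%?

3

Prior odds: 0.515 ÷ 0.485 = 103/97.
Likelihood ratio per passed verification step = 1/6.
Target posterior odds = 0.01/0.99 = 1/99.
Require (1/6)ⁿ ≤ 1/99 ÷ (103/97) = 97/10197.
(1/6)² = 1/36 is still above 97/10197 but (1/6)³ = 1/216 is at or below it, so n = 3.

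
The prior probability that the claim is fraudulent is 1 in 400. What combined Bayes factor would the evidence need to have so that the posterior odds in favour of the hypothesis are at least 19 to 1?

7581

Prior odds = 0.0025/0.9975 = 1/399.
Target odds = 19.
Required Bayes factor = 19 ÷ (1/399) = 7581.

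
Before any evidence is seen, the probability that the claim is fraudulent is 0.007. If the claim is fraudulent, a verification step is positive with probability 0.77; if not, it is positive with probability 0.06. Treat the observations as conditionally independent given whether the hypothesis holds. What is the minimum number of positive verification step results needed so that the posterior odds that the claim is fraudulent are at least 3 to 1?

3

Prior odds: 0.007 ÷ 0.993 = 7/993.
Likelihood ratio of a positive = 0.77/0.06 = 77/6.
Target odds = 3.
Need (7/993) × (77/6)ⁿ ≥ 3, i.e. (77/6)ⁿ ≥ 2979/7.
(77/6)² = 5929/36 falls short of 2979/7 but (77/6)³ = 456533/216 reaches it, so n = 3.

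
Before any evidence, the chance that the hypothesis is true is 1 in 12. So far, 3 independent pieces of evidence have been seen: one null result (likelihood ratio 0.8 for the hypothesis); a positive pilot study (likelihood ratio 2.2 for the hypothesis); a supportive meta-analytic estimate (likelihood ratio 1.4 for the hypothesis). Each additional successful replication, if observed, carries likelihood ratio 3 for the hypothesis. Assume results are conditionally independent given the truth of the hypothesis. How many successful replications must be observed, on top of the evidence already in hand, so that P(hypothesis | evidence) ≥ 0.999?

Prior odds = (1/12)/(11/12) = 1/11.
Combined Bayes factor of the evidence already in hand = 0.8 × 2.2 × 1.4 = 2.464.
Odds after that evidence = (1/11) × 2.464 = 0.224.
Target odds = 0.999/0.001 = 999.
Need 3ⁿ ≥ 999 ÷ 0.224 = 124875/28.
3⁷ = 2187 falls short of 124875/28 but 3⁸ = 6561 reaches it, so n = 8.

8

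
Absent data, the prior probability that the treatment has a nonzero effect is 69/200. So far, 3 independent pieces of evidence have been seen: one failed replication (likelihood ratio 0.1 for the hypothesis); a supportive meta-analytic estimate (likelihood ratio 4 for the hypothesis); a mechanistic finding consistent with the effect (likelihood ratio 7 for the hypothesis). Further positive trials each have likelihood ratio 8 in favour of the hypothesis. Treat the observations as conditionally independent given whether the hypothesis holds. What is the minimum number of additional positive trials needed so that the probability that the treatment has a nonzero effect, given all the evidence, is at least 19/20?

2

Prior odds = 0.345/0.655 = 69/131.
Combined Bayes factor of the evidence already in hand = 0.1 × 4 × 7 = 2.8.
Odds after that evidence = (69/131) × 2.8 = 966/655.
Target odds = 0.95/0.05 = 19.
Need 8ⁿ ≥ 19 ÷ (966/655) = 12445/966.
8¹ = 8 falls short of 12445/966 but 8² = 64 reaches it, so n = 2.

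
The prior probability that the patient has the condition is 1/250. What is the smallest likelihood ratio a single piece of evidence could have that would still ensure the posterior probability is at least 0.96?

5976

Prior odds = 0.004/0.996 = 1/249.
Target odds = 0.96/0.04 = 24.
Required Bayes factor = 24 ÷ (1/249) = 5976.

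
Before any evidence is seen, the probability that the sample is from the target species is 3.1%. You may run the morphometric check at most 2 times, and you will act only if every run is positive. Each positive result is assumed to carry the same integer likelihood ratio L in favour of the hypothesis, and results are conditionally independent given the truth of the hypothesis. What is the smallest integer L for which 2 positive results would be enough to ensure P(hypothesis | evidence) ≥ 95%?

25

Prior odds = 0.031/0.969 = 31/969.
Target odds = 0.95/0.05 = 19.
Need L² ≥ 19 ÷ (31/969) = 18411/31.
24² = 576 < 18411/31 ≤ 625 = 25², so L = 25.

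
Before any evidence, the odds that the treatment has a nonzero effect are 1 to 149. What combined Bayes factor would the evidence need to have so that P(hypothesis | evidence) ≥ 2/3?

298

Prior odds = 1/149.
Target odds = (2/3)/(1/3) = 2.
Required Bayes factor = 2 ÷ (1/149) = 298.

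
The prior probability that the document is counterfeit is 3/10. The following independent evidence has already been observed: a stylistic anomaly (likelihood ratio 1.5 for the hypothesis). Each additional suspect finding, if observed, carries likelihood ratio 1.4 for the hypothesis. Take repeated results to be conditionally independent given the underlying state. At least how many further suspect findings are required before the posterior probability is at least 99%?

Prior odds = 0.3/0.7 = 3/7.
Bayes factor of the evidence already in hand = 1.5.
Odds after that evidence = (3/7) × 1.5 = 9/14.
Target odds = 0.99/0.01 = 99.
Need 1.4ⁿ ≥ 99 ÷ (9/14) = 154.
1.4¹⁴ ≈111.12 falls short of 154 but 1.4¹⁵ ≈155.568 reaches it, so n = 15.

15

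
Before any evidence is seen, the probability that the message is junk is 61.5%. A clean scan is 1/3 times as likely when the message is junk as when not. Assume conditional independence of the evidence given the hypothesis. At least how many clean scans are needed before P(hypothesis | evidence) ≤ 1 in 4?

Prior odds = 0.615/0.385 = 123/77.
Likelihood ratio per clean scan = 1/3.
Target posterior odds = 0.25/0.75 = 1/3.
Need (123/77) × (1/3)ⁿ ≤ 1/3, i.e. (1/3)ⁿ ≤ 77/369.
(1/3)¹ = 1/3 is still above 77/369 but (1/3)² = 1/9 is at or below it, so n = 2.

2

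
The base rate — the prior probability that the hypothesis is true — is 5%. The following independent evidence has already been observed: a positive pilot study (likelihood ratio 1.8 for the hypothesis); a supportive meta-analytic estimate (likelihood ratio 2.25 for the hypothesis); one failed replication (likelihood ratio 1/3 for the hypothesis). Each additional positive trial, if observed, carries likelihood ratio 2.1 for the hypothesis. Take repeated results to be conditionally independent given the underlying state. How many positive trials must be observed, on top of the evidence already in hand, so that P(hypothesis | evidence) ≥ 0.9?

Prior odds = 0.05/0.95 = 1/19.
Combined Bayes factor of the evidence already in hand = 1.8 × 2.25 × (1/3) = 1.35.
Odds after that evidence = (1/19) × 1.35 = 27/380.
Target odds = 0.9/0.1 = 9.
Need 2.1ⁿ ≥ 9 ÷ (27/380) = 380/3.
2.1⁶ = 85766121/1000000 falls short of 380/3 but 2.1⁷ ≈180.109 reaches it, so n = 7.

7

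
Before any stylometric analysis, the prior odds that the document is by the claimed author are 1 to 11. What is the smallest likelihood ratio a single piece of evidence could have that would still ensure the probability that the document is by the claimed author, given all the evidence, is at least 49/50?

539

Prior odds = 1/11.
Target odds = 0.98/0.02 = 49.
Required Bayes factor = 49 ÷ (1/11) = 539.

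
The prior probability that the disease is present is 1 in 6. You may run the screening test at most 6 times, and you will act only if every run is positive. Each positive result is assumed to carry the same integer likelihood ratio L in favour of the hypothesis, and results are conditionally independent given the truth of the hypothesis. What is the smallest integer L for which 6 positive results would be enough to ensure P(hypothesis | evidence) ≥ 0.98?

3

Prior odds = (1/6)/(5/6) = 0.2.
Target odds = 0.98/0.02 = 49.
Need L⁶ ≥ 49 ÷ 0.2 = 245.
2⁶ = 64 < 245 ≤ 729 = 3⁶, so L = 3.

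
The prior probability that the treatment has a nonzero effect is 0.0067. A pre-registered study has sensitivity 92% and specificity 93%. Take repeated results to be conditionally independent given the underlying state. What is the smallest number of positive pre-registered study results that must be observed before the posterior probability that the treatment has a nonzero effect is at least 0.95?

4

Prior odds: 0.0067 ÷ 0.9933 = 67/9933.
False-positive rate = 1 − 0.93 = 0.07; likelihood ratio of a positive = 0.92/0.07 = 92/7.
Target odds: 0.95 ÷ 0.05 = 19.
Require (92/7)ⁿ ≥ 19 ÷ (67/9933) = 188727/67.
(92/7)³ = 778688/343 falls short of 188727/67 but (92/7)⁴ = 71639296/2401 reaches it, so n = 4.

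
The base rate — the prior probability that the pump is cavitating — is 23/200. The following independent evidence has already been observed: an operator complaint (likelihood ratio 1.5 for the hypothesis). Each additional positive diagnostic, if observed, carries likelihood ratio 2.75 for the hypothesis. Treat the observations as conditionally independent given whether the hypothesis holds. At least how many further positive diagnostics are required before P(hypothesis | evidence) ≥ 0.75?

3

Prior odds = 0.115/0.885 = 23/177.
Bayes factor of the evidence already in hand = 1.5.
Odds after that evidence = (23/177) × 1.5 = 23/118.
Target odds = 0.75/0.25 = 3.
Need 2.75ⁿ ≥ 3 ÷ (23/118) = 354/23.
2.75² = 7.5625 falls short of 354/23 but 2.75³ = 20.796875 reaches it, so n = 3.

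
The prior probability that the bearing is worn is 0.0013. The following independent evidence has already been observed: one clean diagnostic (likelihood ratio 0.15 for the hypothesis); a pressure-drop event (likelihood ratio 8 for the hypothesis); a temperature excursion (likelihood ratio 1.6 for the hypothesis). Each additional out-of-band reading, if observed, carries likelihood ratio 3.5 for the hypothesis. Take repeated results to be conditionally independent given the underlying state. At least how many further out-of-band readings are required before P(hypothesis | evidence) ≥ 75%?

Prior odds = 0.0013/0.9987 = 13/9987.
Combined Bayes factor of the evidence already in hand = 0.15 × 8 × 1.6 = 1.92.
Odds after that evidence = (13/9987) × 1.92 = 208/83225.
Target odds = 0.75/0.25 = 3.
Need 3.5ⁿ ≥ 3 ÷ (208/83225) = 249675/208.
3.5⁵ = 525.21875 falls short of 249675/208 but 3.5⁶ = 1838.265625 reaches it, so n = 6.

6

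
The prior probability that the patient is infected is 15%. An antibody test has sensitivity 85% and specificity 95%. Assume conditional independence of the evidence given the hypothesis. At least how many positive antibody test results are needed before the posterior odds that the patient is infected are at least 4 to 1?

Prior odds = 0.15/0.85 = 3/17.
False-positive rate = 1 − 0.95 = 0.05; likelihood ratio of a positive = 0.85/0.05 = 17.
Target odds = 4.
Require 17ⁿ ≥ 4 ÷ (3/17) = 68/3.
17¹ = 17 falls short of 68/3 but 17² = 289 reaches it, so n = 2.

2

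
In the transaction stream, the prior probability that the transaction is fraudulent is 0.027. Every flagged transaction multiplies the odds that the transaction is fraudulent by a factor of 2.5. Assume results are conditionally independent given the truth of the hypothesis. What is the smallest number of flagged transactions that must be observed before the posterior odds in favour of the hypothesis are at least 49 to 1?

Prior odds: 0.027 ÷ 0.973 = 27/973.
Likelihood ratio per flagged transaction = 2.5.
Target odds = 49.
Need (27/973) × 2.5ⁿ ≥ 49, i.e. 2.5ⁿ ≥ 47677/27.
2.5⁸ = 390625/256 falls short of 47677/27 but 2.5⁹ = 1953125/512 reaches it, so n = 9.

9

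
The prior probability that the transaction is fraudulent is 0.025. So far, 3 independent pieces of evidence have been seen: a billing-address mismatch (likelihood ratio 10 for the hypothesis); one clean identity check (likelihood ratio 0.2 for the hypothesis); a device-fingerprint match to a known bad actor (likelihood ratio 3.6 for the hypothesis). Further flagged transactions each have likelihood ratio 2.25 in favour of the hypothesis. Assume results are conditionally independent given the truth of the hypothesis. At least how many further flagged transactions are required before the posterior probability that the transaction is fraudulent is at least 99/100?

Prior odds = 0.025/0.975 = 1/39.
Combined Bayes factor of the evidence already in hand = 10 × 0.2 × 3.6 = 7.2.
Odds after that evidence = (1/39) × 7.2 = 12/65.
Target odds = 0.99/0.01 = 99.
Need 2.25ⁿ ≥ 99 ÷ (12/65) = 536.25.
2.25⁷ = 4782969/16384 falls short of 536.25 but 2.25⁸ = 43046721/65536 reaches it, so n = 8.

8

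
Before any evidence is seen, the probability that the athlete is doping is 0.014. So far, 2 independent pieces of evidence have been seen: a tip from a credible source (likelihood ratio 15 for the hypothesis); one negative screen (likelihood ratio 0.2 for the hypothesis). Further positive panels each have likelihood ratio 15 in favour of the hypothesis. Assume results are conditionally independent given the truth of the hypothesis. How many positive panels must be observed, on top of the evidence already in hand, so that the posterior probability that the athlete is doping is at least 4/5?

Prior odds = 0.014/0.986 = 7/493.
Combined Bayes factor of the evidence already in hand = 15 × 0.2 = 3.
Odds after that evidence = (7/493) × 3 = 21/493.
Target odds = 0.8/0.2 = 4.
Need 15ⁿ ≥ 4 ÷ (21/493) = 1972/21.
15¹ = 15 falls short of 1972/21 but 15² = 225 reaches it, so n = 2.

2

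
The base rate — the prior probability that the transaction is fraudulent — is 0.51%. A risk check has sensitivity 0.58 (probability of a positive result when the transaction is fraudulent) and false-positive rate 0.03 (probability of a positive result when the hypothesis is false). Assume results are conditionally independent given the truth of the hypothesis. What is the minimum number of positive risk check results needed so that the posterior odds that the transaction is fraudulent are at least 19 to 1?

3

Prior odds = 0.0051/0.9949 = 51/9949.
Likelihood ratio of a positive result = 0.58/0.03 = 58/3.
Target odds = 19.
Require (58/3)ⁿ ≥ 19 ÷ (51/9949) = 189031/51.
(58/3)² = 3364/9 falls short of 189031/51 but (58/3)³ = 195112/27 reaches it, so n = 3.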